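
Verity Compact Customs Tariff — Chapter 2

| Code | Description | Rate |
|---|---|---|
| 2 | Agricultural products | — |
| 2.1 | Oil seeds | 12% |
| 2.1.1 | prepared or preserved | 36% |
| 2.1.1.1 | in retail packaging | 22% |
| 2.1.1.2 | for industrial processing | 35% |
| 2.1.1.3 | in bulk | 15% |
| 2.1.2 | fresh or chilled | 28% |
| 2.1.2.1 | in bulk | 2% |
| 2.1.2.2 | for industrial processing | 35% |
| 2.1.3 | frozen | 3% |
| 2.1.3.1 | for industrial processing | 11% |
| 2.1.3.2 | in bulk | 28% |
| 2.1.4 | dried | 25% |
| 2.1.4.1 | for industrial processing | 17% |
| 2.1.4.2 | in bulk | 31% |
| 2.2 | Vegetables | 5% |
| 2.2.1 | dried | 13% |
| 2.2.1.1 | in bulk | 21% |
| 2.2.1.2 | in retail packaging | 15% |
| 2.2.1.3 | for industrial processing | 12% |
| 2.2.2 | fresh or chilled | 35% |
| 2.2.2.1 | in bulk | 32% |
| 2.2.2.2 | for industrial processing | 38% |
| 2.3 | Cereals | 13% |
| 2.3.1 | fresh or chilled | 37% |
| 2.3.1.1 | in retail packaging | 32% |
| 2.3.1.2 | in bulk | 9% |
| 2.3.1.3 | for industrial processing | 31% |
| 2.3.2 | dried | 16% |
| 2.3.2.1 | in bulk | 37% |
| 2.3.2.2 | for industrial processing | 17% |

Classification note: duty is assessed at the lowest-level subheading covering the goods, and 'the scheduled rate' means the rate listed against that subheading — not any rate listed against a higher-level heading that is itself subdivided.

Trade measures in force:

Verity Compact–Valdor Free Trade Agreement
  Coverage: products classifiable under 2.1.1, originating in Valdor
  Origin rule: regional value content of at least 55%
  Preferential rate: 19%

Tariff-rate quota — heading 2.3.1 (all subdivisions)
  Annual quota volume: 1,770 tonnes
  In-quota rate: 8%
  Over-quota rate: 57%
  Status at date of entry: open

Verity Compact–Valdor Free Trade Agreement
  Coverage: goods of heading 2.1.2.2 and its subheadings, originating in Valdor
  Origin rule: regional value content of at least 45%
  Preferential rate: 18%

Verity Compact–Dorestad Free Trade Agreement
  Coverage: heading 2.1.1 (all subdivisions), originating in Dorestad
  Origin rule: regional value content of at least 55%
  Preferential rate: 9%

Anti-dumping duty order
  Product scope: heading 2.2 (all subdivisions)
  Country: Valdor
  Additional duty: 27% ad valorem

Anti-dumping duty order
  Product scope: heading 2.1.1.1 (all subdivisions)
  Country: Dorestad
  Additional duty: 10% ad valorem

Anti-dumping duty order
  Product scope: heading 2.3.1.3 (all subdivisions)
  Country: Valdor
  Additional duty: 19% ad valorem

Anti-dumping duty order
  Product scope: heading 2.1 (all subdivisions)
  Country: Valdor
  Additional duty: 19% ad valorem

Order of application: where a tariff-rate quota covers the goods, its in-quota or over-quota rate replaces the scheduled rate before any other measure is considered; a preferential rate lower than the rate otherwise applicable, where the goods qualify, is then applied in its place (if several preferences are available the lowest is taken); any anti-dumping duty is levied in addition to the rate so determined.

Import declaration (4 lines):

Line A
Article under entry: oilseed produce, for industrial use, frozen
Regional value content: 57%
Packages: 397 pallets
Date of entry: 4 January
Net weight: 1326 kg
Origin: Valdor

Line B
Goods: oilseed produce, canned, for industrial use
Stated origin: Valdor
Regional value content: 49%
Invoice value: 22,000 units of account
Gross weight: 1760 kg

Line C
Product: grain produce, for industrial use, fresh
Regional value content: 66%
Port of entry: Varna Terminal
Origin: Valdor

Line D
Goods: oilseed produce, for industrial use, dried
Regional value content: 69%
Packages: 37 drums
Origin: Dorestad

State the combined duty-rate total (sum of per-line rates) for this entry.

128%

Line A: oilseed → 2.1; frozen → 2.1.3; for industrial use → 2.1.3.1. Scheduled 11%. Valdor agreement on 2.1.1: 2.1.3.1 not covered; Valdor agreement on 2.1.2.2: 2.1.3.1 not covered; anti-dumping (Valdor, 2.1): +19%; total 11% + 19% = 30%. → 30%.
Line B: oilseed → 2.1; canned → 2.1.1; for industrial use → 2.1.1.2. Scheduled 35%. Valdor agreement on 2.1.1: RVC < 55%; Valdor agreement on 2.1.2.2: 2.1.1.2 not covered; anti-dumping (Valdor, 2.1): +19%; total 35% + 19% = 54%. → 54%.
Line C: grain → 2.3; fresh → 2.3.1; for industrial use → 2.3.1.3. Scheduled 31%. quota on 2.3.1 open → in-quota 8%; Valdor agreement on 2.1.1: 2.3.1.3 not covered; Valdor agreement on 2.1.2.2: 2.3.1.3 not covered; anti-dumping (Valdor, 2.3.1.3): +19%; total 8% + 19% = 27%. → 27%.
Line D: oilseed → 2.1; dried → 2.1.4; for industrial use → 2.1.4.1. Scheduled 17%. Dorestad agreement on 2.1.1: 2.1.4.1 not covered. → 17%.
Sum: 30% + 54% + 27% + 17% = 128%.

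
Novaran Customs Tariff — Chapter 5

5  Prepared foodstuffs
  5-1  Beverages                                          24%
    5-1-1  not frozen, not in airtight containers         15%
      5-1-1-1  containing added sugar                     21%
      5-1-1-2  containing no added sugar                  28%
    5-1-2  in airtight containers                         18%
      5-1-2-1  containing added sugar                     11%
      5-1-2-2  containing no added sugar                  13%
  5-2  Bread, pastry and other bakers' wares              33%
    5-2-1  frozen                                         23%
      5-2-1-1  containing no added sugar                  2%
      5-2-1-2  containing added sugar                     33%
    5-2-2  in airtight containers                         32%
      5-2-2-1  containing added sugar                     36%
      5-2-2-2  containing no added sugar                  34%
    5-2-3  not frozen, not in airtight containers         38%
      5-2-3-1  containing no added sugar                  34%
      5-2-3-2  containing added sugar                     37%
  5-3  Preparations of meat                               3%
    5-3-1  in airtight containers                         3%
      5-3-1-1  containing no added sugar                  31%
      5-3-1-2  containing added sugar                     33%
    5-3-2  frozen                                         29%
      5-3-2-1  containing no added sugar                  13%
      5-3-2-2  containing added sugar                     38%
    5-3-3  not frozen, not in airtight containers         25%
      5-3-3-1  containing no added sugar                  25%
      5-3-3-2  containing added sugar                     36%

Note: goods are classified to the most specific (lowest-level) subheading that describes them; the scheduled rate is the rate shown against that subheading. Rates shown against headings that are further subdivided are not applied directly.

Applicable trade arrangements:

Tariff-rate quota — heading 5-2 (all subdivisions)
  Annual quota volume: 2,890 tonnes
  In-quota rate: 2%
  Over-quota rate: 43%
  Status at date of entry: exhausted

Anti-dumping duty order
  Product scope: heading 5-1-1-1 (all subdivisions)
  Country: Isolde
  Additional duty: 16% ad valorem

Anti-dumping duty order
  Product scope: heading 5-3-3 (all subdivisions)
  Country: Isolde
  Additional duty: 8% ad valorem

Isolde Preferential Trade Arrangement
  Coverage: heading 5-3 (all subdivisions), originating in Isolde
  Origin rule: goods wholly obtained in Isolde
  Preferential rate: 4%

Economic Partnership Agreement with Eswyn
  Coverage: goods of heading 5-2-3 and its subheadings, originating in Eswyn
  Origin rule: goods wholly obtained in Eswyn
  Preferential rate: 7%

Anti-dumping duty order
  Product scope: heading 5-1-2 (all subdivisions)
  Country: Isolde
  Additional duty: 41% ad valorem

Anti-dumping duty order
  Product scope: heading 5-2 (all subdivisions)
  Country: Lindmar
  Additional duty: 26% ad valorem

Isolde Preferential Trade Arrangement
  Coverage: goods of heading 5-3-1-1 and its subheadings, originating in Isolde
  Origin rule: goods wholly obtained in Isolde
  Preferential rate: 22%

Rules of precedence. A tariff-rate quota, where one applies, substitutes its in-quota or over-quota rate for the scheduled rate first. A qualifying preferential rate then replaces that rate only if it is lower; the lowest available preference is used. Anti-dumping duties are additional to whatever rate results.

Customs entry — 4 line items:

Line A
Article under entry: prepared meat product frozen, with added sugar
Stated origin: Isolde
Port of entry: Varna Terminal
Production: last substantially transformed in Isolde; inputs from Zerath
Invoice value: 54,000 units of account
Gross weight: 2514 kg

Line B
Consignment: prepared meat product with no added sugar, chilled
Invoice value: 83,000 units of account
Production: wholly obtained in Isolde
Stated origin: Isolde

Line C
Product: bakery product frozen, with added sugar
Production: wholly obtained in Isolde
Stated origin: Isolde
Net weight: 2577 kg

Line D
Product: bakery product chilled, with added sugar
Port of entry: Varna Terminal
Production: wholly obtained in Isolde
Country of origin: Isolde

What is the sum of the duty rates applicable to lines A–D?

136%

Line A: prepared meat product → 5-3; frozen → 5-3-2; with added sugar → 5-3-2-2. Scheduled 38%. Isolde agreement on 5-3: not wholly obtained; Isolde agreement on 5-3-1-1: 5-3-2-2 not covered. → 38%.
Line B: prepared meat product → 5-3; chilled → 5-3-3; with no added sugar → 5-3-3-1. Scheduled 25%. Isolde agreement on 5-3: wholly obtained → 4% available; Isolde agreement on 5-3-1-1: 5-3-3-1 not covered; preferential 4%; anti-dumping (Isolde, 5-3-3): +8%; total 4% + 8% = 12%. → 12%.
Line C: bakery product → 5-2; frozen → 5-2-1; with added sugar → 5-2-1-2. Scheduled 33%. quota on 5-2 exhausted → over-quota 43%; Isolde agreement on 5-3: 5-2-1-2 not covered; Isolde agreement on 5-3-1-1: 5-2-1-2 not covered. → 43%.
Line D: bakery product → 5-2; chilled → 5-2-3; with added sugar → 5-2-3-2. Scheduled 37%. quota on 5-2 exhausted → over-quota 43%; Isolde agreement on 5-3: 5-2-3-2 not covered; Isolde agreement on 5-3-1-1: 5-2-3-2 not covered. → 43%.
Sum: 38% + 12% + 43% + 43% = 136%.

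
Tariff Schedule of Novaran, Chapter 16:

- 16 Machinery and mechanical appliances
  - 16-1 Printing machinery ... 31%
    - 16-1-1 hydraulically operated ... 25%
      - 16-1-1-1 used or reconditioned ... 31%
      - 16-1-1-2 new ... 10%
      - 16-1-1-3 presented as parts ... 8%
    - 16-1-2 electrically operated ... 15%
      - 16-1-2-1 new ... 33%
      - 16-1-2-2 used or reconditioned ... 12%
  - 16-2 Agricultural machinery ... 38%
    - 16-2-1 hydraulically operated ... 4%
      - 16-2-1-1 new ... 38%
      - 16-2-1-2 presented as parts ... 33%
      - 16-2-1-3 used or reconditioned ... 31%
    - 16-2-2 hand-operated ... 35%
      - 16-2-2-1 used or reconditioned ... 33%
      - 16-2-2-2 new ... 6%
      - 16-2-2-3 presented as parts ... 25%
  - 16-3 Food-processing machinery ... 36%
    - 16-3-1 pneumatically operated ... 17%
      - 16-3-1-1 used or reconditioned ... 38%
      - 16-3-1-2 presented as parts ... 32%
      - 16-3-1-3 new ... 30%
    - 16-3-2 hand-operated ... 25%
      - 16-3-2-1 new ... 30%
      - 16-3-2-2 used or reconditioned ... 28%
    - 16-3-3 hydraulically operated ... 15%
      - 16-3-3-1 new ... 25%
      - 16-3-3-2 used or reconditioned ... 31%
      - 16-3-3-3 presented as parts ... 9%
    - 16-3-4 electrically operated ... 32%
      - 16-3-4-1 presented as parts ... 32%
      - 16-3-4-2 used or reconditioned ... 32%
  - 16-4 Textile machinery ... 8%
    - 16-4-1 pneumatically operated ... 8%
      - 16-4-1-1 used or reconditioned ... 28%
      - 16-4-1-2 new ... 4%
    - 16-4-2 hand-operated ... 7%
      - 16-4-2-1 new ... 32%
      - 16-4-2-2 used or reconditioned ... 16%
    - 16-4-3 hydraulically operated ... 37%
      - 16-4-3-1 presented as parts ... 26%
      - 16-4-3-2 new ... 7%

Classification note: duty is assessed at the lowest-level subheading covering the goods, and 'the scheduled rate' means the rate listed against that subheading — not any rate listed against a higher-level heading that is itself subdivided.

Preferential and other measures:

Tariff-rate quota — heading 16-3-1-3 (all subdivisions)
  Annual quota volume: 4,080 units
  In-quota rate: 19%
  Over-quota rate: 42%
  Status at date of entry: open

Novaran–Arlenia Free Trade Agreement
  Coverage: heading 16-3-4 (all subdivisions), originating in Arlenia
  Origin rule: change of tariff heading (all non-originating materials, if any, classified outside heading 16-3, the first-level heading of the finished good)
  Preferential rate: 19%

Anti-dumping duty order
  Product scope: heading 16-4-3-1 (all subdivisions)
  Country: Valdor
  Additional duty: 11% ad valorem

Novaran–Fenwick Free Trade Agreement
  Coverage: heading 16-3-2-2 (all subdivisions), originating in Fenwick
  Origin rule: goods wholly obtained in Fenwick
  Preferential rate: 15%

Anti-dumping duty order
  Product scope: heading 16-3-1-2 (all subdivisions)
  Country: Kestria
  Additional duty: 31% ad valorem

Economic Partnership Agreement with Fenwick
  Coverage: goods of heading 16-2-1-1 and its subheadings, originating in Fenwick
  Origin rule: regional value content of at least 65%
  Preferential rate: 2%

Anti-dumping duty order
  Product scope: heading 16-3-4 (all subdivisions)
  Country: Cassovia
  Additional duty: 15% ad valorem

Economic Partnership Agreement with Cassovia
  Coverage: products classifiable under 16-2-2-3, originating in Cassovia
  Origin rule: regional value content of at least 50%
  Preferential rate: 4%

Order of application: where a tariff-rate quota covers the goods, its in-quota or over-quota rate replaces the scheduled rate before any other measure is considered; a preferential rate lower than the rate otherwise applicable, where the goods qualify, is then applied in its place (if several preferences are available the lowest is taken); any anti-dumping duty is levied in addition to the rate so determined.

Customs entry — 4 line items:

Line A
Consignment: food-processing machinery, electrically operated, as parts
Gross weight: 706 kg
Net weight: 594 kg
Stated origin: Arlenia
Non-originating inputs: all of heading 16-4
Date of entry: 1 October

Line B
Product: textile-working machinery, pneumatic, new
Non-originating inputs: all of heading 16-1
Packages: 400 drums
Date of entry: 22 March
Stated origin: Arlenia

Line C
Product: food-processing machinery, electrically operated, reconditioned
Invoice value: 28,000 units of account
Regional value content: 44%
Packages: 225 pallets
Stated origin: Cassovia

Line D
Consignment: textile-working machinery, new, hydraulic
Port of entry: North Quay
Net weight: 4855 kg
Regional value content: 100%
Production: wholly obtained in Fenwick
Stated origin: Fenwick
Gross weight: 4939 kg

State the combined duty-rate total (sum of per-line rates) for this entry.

77%

Line A: food-processing → 16-3; electrically operated → 16-3-4; as parts → 16-3-4-1. Scheduled 32%. Arlenia agreement on 16-3-4: CTH met → 19% available; preferential 19%. → 19%.
Line B: textile-working → 16-4; pneumatic → 16-4-1; new → 16-4-1-2. Scheduled 4%. Arlenia agreement on 16-3-4: 16-4-1-2 not covered. → 4%.
Line C: food-processing → 16-3; electrically operated → 16-3-4; reconditioned → 16-3-4-2. Scheduled 32%. Cassovia agreement on 16-2-2-3: 16-3-4-2 not covered; anti-dumping (Cassovia, 16-3-4): +15%; total 32% + 15% = 47%. → 47%.
Line D: textile-working → 16-4; hydraulic → 16-4-3; new → 16-4-3-2. Scheduled 7%. Fenwick agreement on 16-3-2-2: 16-4-3-2 not covered; Fenwick agreement on 16-2-1-1: 16-4-3-2 not covered. → 7%.
Sum: 19% + 4% + 47% + 7% = 77%.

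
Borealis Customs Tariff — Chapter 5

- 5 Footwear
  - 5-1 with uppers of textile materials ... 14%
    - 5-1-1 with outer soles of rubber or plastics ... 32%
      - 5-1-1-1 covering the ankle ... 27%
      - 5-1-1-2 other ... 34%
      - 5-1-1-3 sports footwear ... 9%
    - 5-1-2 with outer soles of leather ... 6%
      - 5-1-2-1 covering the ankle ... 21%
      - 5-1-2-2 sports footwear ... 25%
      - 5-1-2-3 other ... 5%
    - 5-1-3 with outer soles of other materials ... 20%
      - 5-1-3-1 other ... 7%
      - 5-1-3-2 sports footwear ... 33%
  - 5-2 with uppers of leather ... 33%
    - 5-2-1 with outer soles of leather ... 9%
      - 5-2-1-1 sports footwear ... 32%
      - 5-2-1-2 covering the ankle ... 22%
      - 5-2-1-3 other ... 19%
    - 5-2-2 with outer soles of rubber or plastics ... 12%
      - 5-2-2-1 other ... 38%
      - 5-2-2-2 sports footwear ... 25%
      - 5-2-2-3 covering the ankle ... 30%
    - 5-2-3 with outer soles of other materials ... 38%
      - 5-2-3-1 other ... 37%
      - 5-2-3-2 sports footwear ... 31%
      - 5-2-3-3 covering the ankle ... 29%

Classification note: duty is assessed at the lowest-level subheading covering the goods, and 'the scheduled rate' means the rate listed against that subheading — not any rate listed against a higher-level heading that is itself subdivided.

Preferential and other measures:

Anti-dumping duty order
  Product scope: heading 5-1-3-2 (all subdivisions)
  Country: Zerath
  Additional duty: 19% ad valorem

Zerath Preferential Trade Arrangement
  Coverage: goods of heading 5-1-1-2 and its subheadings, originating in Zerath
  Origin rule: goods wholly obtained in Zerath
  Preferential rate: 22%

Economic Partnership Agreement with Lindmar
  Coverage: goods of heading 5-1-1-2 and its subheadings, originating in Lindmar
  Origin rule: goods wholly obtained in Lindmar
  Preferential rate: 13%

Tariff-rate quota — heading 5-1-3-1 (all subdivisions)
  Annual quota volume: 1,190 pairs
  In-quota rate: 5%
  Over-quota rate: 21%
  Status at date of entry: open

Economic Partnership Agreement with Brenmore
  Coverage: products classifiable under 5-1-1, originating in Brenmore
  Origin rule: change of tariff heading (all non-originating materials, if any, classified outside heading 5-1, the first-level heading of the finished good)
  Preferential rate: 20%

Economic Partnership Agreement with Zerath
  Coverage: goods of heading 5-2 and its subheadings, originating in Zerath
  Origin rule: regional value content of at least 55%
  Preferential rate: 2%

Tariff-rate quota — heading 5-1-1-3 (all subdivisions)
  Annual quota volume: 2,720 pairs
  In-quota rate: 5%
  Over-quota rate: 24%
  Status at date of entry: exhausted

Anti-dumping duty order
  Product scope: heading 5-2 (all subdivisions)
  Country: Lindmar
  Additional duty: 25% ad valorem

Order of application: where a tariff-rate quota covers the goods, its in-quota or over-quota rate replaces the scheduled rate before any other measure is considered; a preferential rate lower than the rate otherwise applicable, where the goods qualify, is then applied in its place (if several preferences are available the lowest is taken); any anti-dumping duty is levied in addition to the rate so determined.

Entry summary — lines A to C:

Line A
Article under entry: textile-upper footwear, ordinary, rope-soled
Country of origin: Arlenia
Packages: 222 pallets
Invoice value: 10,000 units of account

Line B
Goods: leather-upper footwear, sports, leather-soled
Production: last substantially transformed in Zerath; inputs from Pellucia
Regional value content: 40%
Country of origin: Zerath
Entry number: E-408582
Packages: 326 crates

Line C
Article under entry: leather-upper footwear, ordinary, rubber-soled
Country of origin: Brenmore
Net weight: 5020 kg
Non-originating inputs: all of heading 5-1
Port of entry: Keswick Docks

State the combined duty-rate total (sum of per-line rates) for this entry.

Line A: textile-upper → 5-1; rope-soled → 5-1-3; ordinary → 5-1-3-1. Scheduled 7%. quota on 5-1-3-1 open → in-quota 5%. → 5%.
Line B: leather-upper → 5-2; leather-soled → 5-2-1; sports → 5-2-1-1. Scheduled 32%. Zerath agreement on 5-1-1-2: 5-2-1-1 not covered; Zerath agreement on 5-2: RVC < 55%. → 32%.
Line C: leather-upper → 5-2; rubber-soled → 5-2-2; ordinary → 5-2-2-1. Scheduled 38%. Brenmore agreement on 5-1-1: 5-2-2-1 not covered. → 38%.
Sum: 5% + 32% + 38% = 75%.

75%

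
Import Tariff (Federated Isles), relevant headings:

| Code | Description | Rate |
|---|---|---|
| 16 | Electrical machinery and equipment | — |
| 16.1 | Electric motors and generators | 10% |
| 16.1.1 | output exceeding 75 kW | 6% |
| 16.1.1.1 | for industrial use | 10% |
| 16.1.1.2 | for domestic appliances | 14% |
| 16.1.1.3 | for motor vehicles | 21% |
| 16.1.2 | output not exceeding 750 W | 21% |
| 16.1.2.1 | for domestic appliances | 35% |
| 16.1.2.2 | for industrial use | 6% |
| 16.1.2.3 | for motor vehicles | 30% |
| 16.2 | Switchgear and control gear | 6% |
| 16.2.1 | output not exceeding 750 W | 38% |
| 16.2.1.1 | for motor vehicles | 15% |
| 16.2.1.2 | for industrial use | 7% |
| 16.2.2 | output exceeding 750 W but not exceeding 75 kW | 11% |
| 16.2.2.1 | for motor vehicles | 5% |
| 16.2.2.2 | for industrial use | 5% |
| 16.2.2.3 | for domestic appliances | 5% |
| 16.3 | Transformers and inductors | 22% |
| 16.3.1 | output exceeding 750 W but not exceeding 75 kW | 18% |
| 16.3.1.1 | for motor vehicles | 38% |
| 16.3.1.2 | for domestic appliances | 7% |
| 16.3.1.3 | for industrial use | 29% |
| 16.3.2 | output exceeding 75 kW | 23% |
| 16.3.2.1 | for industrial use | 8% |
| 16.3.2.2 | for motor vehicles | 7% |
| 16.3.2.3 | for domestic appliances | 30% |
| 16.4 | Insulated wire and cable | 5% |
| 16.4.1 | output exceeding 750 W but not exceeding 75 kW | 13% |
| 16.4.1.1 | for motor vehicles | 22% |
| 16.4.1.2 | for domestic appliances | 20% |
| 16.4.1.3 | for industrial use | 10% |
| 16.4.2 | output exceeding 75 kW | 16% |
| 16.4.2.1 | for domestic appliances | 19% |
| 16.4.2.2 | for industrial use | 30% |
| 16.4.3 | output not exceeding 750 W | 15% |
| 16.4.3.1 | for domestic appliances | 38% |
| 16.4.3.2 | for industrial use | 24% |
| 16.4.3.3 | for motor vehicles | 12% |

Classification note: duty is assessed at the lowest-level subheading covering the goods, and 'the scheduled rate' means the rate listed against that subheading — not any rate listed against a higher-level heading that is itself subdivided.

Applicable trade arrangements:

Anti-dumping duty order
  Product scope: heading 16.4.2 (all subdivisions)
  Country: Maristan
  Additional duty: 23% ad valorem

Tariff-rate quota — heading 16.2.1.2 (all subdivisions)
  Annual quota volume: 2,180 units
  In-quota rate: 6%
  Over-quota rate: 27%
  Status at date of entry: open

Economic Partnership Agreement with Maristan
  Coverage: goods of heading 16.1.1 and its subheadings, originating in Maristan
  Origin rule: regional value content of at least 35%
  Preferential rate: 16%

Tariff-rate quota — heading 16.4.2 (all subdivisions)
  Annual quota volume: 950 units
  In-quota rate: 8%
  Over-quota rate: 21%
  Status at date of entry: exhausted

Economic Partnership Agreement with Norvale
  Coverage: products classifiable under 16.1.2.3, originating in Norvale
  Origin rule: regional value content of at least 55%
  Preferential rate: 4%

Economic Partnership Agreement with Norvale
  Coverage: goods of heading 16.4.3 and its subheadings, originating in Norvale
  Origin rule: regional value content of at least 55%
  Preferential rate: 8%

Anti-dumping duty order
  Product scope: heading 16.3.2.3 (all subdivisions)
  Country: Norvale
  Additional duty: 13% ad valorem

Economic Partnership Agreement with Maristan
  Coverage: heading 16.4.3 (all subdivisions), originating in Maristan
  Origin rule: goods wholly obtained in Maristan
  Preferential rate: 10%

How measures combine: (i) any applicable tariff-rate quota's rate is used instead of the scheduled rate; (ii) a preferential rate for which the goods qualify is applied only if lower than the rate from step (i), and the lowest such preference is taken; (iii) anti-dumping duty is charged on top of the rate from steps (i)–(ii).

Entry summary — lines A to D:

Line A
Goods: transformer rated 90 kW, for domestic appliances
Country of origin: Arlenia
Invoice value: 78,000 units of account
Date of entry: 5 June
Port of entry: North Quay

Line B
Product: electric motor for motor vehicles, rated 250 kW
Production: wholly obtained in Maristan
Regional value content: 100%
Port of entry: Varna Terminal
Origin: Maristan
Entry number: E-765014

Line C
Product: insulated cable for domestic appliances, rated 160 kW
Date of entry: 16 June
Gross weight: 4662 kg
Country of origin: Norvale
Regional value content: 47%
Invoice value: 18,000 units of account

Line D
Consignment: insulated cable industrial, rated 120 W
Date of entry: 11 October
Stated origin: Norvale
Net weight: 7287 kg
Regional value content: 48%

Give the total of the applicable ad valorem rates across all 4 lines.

91%

Line A: transformer → 16.3; rated 90 kW → 16.3.2; for domestic appliances → 16.3.2.3. Scheduled 30%. No special measure applies. → 30%.
Line B: electric motor → 16.1; rated 250 kW → 16.1.1; for motor vehicles → 16.1.1.3. Scheduled 21%. Maristan agreement on 16.1.1: RVC ≥ 35% → 16% available; Maristan agreement on 16.4.3: 16.1.1.3 not covered; preferential 16%. → 16%.
Line C: insulated cable → 16.4; rated 160 kW → 16.4.2; for domestic appliances → 16.4.2.1. Scheduled 19%. quota on 16.4.2 exhausted → over-quota 21%; Norvale agreement on 16.1.2.3: 16.4.2.1 not covered; Norvale agreement on 16.4.3: 16.4.2.1 not covered. → 21%.
Line D: insulated cable → 16.4; rated 120 W → 16.4.3; industrial → 16.4.3.2. Scheduled 24%. Norvale agreement on 16.1.2.3: 16.4.3.2 not covered; Norvale agreement on 16.4.3: RVC < 55%. → 24%.
Sum: 30% + 16% + 21% + 24% = 91%.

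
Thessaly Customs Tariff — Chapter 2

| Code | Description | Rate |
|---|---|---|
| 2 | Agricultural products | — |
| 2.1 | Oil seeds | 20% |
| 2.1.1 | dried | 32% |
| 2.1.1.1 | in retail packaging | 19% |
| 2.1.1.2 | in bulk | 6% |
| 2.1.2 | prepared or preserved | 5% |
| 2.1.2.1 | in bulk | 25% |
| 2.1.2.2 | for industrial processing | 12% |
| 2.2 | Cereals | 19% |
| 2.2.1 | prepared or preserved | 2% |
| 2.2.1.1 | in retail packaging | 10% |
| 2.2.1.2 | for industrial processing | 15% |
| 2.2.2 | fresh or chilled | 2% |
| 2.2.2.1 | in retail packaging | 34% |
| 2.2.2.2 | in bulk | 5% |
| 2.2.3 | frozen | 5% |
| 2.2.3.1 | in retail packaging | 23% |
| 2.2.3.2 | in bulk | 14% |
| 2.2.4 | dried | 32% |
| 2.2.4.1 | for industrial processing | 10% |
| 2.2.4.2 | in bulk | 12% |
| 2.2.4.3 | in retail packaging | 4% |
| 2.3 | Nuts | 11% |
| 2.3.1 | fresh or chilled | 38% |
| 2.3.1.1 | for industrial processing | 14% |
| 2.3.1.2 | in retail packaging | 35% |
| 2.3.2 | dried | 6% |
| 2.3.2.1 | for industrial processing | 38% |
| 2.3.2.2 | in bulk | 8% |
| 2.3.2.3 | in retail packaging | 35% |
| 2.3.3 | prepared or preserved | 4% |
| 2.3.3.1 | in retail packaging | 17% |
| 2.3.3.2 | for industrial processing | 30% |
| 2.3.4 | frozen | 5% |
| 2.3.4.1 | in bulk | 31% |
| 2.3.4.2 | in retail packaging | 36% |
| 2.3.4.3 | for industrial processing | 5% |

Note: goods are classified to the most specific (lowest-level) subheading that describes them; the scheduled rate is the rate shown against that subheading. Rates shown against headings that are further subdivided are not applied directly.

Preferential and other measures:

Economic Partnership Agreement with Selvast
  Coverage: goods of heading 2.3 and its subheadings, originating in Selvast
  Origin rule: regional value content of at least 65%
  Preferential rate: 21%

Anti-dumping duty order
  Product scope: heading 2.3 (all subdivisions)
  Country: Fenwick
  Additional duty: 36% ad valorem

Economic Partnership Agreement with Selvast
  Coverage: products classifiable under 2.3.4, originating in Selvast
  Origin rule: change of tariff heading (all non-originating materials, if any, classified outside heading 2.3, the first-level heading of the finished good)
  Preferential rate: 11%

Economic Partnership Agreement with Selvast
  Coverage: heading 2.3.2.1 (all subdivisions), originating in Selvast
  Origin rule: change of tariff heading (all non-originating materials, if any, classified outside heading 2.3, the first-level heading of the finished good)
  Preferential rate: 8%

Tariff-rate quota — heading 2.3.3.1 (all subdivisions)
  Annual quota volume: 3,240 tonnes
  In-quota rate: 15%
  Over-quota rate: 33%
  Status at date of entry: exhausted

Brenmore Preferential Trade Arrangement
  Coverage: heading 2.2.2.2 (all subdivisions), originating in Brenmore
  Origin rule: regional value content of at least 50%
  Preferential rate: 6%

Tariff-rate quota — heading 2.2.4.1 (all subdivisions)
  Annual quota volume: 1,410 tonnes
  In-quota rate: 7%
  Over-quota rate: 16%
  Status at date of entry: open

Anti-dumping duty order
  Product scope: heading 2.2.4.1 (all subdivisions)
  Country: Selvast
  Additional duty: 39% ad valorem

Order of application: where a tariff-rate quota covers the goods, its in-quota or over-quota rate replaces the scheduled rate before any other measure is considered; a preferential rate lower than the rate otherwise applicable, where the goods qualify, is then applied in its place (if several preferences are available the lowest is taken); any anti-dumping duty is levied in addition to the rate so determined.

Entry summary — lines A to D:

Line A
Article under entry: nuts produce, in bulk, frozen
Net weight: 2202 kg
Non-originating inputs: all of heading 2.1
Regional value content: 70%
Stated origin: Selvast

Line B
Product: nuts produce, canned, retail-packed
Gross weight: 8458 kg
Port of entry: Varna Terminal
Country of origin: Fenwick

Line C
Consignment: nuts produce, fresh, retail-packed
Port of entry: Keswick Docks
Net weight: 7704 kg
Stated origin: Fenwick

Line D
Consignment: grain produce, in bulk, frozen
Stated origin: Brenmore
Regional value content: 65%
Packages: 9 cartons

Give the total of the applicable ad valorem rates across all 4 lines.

165%

Line A: nuts → 2.3; frozen → 2.3.4; in bulk → 2.3.4.1. Scheduled 31%. Selvast agreement on 2.3: RVC ≥ 65% → 21% available; Selvast agreement on 2.3.4: CTH met → 11% available; Selvast agreement on 2.3.2.1: 2.3.4.1 not covered; preferential 11%. → 11%.
Line B: nuts → 2.3; canned → 2.3.3; retail-packed → 2.3.3.1. Scheduled 17%. quota on 2.3.3.1 exhausted → over-quota 33%; anti-dumping (Fenwick, 2.3): +36%; total 33% + 36% = 69%. → 69%.
Line C: nuts → 2.3; fresh → 2.3.1; retail-packed → 2.3.1.2. Scheduled 35%. anti-dumping (Fenwick, 2.3): +36%; total 35% + 36% = 71%. → 71%.
Line D: grain → 2.2; frozen → 2.2.3; in bulk → 2.2.3.2. Scheduled 14%. Brenmore agreement on 2.2.2.2: 2.2.3.2 not covered. → 14%.
Sum: 11% + 69% + 71% + 14% = 165%.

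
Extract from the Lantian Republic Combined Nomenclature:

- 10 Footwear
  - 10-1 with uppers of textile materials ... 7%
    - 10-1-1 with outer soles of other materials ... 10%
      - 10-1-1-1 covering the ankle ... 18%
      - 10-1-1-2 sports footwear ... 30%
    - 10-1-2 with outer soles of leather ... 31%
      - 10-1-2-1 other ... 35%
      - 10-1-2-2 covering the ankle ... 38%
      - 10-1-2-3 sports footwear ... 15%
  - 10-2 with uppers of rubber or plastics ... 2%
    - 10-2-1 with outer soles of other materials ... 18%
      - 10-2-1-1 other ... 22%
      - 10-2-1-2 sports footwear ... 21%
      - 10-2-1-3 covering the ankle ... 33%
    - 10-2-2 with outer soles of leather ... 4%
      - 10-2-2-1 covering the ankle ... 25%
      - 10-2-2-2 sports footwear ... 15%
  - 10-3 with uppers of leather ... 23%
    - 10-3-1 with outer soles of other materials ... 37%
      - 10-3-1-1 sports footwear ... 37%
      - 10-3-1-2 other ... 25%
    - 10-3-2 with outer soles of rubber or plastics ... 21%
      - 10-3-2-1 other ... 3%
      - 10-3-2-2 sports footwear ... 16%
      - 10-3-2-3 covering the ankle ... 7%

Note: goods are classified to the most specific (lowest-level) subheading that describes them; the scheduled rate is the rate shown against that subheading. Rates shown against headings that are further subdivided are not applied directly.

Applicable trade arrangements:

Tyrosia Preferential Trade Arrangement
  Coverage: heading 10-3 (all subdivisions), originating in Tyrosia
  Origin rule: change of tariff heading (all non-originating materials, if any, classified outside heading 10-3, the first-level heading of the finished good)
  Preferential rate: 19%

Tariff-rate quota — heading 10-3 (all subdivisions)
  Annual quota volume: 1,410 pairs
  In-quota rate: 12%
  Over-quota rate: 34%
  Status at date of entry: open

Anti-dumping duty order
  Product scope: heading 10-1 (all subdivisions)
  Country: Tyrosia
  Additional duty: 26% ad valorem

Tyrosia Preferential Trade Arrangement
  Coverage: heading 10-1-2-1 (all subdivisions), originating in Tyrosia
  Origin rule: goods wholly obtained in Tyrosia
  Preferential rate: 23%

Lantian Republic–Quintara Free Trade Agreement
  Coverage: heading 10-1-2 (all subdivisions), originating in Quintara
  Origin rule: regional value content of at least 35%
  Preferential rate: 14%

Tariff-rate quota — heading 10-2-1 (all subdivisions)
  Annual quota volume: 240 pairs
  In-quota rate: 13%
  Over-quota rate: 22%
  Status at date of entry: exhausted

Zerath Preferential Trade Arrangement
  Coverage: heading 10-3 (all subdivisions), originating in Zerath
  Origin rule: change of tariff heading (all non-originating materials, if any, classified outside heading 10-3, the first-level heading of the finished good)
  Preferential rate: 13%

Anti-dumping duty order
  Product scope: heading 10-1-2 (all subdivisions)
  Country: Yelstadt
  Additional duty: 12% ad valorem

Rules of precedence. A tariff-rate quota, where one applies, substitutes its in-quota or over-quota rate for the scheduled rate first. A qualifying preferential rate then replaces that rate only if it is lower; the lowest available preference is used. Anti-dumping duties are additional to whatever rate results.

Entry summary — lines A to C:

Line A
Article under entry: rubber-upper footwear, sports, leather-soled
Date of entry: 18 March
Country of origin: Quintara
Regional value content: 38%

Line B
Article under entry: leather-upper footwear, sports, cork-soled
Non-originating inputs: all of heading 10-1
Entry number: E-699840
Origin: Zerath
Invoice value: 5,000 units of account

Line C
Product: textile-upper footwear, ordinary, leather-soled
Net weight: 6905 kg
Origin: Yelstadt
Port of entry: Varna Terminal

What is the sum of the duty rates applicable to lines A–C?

Line A: rubber-upper → 10-2; leather-soled → 10-2-2; sports → 10-2-2-2. Scheduled 15%. Quintara agreement on 10-1-2: 10-2-2-2 not covered. → 15%.
Line B: leather-upper → 10-3; cork-soled → 10-3-1; sports → 10-3-1-1. Scheduled 37%. quota on 10-3 open → in-quota 12%; Zerath agreement on 10-3: CTH met → 13% available; preference 13% not lower than 12% → no reduction. → 12%.
Line C: textile-upper → 10-1; leather-soled → 10-1-2; ordinary → 10-1-2-1. Scheduled 35%. anti-dumping (Yelstadt, 10-1-2): +12%; total 35% + 12% = 47%. → 47%.
Sum: 15% + 12% + 47% = 74%.

74%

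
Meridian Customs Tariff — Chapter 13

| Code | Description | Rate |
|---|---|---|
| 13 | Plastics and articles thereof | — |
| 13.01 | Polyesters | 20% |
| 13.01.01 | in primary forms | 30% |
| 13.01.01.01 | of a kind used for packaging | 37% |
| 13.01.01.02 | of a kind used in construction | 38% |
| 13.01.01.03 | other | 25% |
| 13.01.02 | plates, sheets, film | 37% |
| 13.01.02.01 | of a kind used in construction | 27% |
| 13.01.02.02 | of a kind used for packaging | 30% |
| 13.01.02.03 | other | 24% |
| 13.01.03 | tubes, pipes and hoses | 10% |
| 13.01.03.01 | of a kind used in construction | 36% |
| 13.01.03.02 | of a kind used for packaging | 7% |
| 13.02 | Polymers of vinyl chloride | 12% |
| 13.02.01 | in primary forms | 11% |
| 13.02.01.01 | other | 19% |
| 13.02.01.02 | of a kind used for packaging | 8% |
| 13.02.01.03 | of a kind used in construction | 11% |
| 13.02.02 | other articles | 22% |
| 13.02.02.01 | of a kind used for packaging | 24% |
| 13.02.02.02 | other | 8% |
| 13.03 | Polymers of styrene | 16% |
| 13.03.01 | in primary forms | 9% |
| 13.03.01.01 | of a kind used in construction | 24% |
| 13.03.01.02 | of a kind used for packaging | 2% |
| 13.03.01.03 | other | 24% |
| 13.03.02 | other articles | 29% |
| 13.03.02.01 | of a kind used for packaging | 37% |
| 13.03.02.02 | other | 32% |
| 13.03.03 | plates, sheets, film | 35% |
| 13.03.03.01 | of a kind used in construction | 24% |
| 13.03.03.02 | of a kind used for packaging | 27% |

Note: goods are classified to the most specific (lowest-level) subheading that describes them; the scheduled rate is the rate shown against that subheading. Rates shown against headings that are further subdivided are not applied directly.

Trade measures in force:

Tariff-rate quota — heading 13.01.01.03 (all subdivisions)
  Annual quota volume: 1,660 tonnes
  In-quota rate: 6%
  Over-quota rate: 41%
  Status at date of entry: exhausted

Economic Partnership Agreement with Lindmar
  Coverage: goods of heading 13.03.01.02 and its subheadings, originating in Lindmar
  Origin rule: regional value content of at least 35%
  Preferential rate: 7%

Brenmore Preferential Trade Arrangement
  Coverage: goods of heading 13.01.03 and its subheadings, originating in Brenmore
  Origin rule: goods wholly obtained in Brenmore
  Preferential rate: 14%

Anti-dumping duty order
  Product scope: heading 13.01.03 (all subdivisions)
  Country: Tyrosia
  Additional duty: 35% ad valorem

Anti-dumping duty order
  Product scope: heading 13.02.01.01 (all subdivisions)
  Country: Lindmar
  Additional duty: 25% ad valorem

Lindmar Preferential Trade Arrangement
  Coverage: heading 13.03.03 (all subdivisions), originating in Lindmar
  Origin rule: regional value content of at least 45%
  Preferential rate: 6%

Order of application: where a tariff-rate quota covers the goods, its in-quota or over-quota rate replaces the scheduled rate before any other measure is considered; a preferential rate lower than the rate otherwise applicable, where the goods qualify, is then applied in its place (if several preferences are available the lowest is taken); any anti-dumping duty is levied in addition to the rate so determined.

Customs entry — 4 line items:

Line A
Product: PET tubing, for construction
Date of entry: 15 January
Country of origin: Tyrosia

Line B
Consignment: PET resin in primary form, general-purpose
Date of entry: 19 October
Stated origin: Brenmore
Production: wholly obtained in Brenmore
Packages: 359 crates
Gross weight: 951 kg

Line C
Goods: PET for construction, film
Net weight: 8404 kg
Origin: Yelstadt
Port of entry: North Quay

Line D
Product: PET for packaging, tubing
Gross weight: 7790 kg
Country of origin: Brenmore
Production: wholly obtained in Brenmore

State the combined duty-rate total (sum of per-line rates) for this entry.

Line A: PET → 13.01; tubing → 13.01.03; for construction → 13.01.03.01. Scheduled 36%. anti-dumping (Tyrosia, 13.01.03): +35%; total 36% + 35% = 71%. → 71%.
Line B: PET → 13.01; resin in primary form → 13.01.01; general-purpose → 13.01.01.03. Scheduled 25%. quota on 13.01.01.03 exhausted → over-quota 41%; Brenmore agreement on 13.01.03: 13.01.01.03 not covered. → 41%.
Line C: PET → 13.01; film → 13.01.02; for construction → 13.01.02.01. Scheduled 27%. No special measure applies. → 27%.
Line D: PET → 13.01; tubing → 13.01.03; for packaging → 13.01.03.02. Scheduled 7%. Brenmore agreement on 13.01.03: wholly obtained → 14% available; preference 14% not lower than 7% → no reduction. → 7%.
Sum: 71% + 41% + 27% + 7% = 146%.

146%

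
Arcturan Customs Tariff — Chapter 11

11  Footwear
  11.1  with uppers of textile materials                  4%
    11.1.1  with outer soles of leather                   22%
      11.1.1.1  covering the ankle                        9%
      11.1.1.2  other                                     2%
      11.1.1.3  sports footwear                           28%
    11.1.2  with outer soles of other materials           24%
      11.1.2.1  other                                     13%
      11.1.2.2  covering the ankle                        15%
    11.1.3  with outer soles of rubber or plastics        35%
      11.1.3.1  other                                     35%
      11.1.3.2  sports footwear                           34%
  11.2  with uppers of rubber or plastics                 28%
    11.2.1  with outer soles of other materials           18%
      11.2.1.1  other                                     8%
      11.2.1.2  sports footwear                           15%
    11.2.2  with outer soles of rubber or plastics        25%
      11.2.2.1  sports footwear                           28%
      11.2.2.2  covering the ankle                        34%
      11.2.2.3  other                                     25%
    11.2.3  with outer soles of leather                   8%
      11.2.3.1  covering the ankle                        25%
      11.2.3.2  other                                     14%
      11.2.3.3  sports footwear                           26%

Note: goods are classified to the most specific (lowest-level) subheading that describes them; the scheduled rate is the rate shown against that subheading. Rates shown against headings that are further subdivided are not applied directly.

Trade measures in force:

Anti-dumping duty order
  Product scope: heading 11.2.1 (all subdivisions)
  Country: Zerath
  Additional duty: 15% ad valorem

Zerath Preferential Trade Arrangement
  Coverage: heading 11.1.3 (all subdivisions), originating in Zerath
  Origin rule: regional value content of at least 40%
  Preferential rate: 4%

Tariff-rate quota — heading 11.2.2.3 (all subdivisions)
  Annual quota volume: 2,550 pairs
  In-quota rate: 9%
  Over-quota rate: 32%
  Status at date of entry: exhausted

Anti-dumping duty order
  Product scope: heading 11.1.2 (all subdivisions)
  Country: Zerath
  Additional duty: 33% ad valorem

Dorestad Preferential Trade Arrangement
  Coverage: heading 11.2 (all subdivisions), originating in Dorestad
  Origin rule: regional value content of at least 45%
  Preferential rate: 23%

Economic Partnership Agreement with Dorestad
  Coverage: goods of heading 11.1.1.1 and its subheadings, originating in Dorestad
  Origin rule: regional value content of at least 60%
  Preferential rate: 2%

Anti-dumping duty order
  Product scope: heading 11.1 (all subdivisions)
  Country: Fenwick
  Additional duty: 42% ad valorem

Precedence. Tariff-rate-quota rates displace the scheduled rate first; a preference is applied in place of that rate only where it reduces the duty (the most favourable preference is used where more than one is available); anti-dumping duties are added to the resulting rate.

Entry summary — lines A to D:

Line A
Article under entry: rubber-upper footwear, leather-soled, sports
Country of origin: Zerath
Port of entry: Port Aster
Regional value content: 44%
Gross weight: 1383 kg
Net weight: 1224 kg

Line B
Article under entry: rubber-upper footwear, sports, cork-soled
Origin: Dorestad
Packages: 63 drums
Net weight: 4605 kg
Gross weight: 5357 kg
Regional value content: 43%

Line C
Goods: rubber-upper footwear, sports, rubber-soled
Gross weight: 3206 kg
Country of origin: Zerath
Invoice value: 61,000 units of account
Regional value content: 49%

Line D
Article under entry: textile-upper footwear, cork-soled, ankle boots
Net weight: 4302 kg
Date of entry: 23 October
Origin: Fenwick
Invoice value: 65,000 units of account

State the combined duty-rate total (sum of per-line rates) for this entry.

Line A: rubber-upper → 11.2; leather-soled → 11.2.3; sports → 11.2.3.3. Scheduled 26%. Zerath agreement on 11.1.3: 11.2.3.3 not covered. → 26%.
Line B: rubber-upper → 11.2; cork-soled → 11.2.1; sports → 11.2.1.2. Scheduled 15%. Dorestad agreement on 11.2: RVC < 45%; Dorestad agreement on 11.1.1.1: 11.2.1.2 not covered. → 15%.
Line C: rubber-upper → 11.2; rubber-soled → 11.2.2; sports → 11.2.2.1. Scheduled 28%. Zerath agreement on 11.1.3: 11.2.2.1 not covered. → 28%.
Line D: textile-upper → 11.1; cork-soled → 11.1.2; ankle boots → 11.1.2.2. Scheduled 15%. anti-dumping (Fenwick, 11.1): +42%; total 15% + 42% = 57%. → 57%.
Sum: 26% + 15% + 28% + 57% = 126%.

126%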